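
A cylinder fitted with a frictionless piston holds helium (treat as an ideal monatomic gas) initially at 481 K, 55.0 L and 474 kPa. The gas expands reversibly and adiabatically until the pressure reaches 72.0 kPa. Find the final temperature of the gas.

226 K

Adiabatic: T₂/T₁ = (P₂/P₁)^((γ−1)/γ) ⇒ T₂ = 481×(0.152)^0.400 = 226 K; V₂ = 170 L.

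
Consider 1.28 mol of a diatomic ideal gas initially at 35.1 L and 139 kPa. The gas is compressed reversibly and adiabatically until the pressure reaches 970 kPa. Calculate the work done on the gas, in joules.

9050 J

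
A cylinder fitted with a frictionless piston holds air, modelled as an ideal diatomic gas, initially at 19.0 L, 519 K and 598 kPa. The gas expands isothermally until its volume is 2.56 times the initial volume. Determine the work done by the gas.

10700 J

n = P₁V₁/(RT₁) = 598×19.0/(8.314×519) = 2.63 mol.
Isothermal: T stays 519 K; PV = const ⇒ V₂ = 48.6 L, P₂ = 234 kPa.
W = nRT ln(V₂/V₁) = 2.63×8.314×519×ln(2.56) = 10700 J.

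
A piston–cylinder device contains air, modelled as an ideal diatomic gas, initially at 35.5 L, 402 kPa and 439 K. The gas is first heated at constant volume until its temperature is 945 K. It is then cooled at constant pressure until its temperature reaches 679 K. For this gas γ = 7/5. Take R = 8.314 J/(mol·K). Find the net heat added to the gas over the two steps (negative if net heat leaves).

n = P₁V₁/(RT₁) = 402×35.5/(8.314×439) = 3.91 mol.
Step 1 — Isochoric: V stays 35.5 L; P/T = const ⇒ T₂ = 945 K, P₂ = 865 kPa.
W = 0 (no volume change).
ΔU = nCvΔT = 3.91×20.8×(945−439) = 41100 J.
Q = ΔU = 41100 J.
State after step 1: P = 865 kPa, V = 35.5 L, T = 945 K.
Step 2 — Isobaric: P stays 865 kPa; V/T = const ⇒ T₂ = 679 K, V₂ = 25.5 L.
W = PΔV = 865×(25.5−35.5) kPa·L = -8650 J.
ΔU = nCvΔT = 3.91×20.8×(679−945) = -21600 J.
Q = ΔU + W = nCpΔT = -30300 J.
Net over both steps: W = -8650 J, Q = 10900 J, ΔU = 19500 J.

10900 J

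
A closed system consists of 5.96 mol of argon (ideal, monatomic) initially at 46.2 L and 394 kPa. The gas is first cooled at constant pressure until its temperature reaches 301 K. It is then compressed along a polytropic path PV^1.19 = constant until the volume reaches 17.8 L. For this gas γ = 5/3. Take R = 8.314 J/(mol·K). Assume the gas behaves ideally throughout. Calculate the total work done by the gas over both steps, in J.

-15400 J

T₁ = P₁V₁/(nR) = 394×46.2/(5.96×8.314) = 367 K.
Step 1 — Isobaric: P stays 394 kPa; V/T = const ⇒ T₂ = 301 K, V₂ = 37.9 L.
W = PΔV = 394×(37.9−46.2) kPa·L = -3290 J.
ΔU = nCvΔT = 5.96×12.5×(301−367) = -4930 J.
Q = ΔU + W = nCpΔT = -8220 J.
State after step 1: P = 394 kPa, V = 37.9 L, T = 301 K.
Step 2 — Polytropic n=1.19: T₂ = T₁(V₁/V₂)^(n−1) = 301×(2.13)^0.19 = 347 K; P₂ = P₁(V₁/V₂)^n = 967 kPa.
W = (P₁V₁−P₂V₂)/(n−1) = (394×37.9−967×17.8)/0.19 = -12100 J.
ΔU = nCvΔT = 5.96×12.5×(347−301) = 3450 J.
Q = ΔU + W = -8650 J.
Net over both steps: W = -15400 J, Q = -16900 J, ΔU = -1480 J.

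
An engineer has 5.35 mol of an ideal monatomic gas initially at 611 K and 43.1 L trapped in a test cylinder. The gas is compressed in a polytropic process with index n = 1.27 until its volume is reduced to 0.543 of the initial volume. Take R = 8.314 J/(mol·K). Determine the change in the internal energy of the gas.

7310 J

P₁ = nRT₁/V₁ = 5.35×8.314×611/43.1 = 631 kPa.
Polytropic n=1.27: T₂ = T₁(V₁/V₂)^(n−1) = 611×(1.84)^0.27 = 721 K; P₂ = P₁(V₁/V₂)^n = 1370 kPa.
For an ideal gas ΔU = nCvΔT with Cv = (3/2)R = 12.5 J/(mol·K).
ΔU = 5.35×12.5×(721−611) = 7310 J.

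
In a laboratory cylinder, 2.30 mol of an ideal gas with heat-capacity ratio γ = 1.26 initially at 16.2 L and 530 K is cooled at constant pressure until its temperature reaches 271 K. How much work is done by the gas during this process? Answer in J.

P₁ = nRT₁/V₁ = 2.30×8.314×530/16.2 = 626 kPa.
Isobaric: P stays 626 kPa; V/T = const ⇒ T₂ = 271 K, V₂ = 8.28 L.
W = PΔV = 626×(8.28−16.2) kPa·L = -4950 J.

-4950 J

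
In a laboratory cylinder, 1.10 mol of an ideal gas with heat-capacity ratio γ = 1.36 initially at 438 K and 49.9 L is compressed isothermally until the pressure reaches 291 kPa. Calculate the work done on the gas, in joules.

P₁ = nRT₁/V₁ = 1.10×8.314×438/49.9 = 80.3 kPa.
Isothermal: T stays 438 K; PV = const ⇒ V₂ = 13.8 L, P₂ = 291 kPa.
W = nRT ln(V₂/V₁) = 1.10×8.314×438×ln(0.276) = -5160 J.
Work done on the gas = −W_by = 5160 J.

5160 J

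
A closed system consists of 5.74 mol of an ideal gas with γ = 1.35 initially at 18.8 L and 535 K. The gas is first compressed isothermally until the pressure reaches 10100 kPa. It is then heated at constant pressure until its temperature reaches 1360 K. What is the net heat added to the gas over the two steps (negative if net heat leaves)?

P₁ = nRT₁/V₁ = 5.74×8.314×535/18.8 = 1360 kPa.
Step 1 — Isothermal: T stays 535 K; PV = const ⇒ V₂ = 2.53 L, P₂ = 10100 kPa.
ΔU = 0 (ideal gas, T constant).
W = nRT ln(V₂/V₁) = 5.74×8.314×535×ln(0.134) = -51200 J.
Q = ΔU + W = -51200 J.
State after step 1: P = 10100 kPa, V = 2.53 L, T = 535 K.
Step 2 — Isobaric: P stays 10100 kPa; V/T = const ⇒ T₂ = 1360 K, V₂ = 6.43 L.
W = PΔV = 10100×(6.43−2.53) kPa·L = 39400 J.
ΔU = nCvΔT = 5.74×23.8×(1360−535) = 112000 J.
Q = ΔU + W = nCpΔT = 152000 J.
Net over both steps: W = -11900 J, Q = 101000 J, ΔU = 112000 J.

101000 J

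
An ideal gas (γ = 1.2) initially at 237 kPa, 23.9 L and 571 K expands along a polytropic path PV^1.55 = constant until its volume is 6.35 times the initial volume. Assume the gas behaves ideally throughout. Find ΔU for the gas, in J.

n = P₁V₁/(RT₁) = 237×23.9/(8.314×571) = 1.19 mol.
Polytropic n=1.55: T₂ = T₁(V₁/V₂)^(n−1) = 571×(0.157)^0.55 = 207 K; P₂ = P₁(V₁/V₂)^n = 13.5 kPa.
For an ideal gas ΔU = nCvΔT with Cv = R/(γ−1) = 41.6 J/(mol·K).
ΔU = 1.19×41.6×(207−571) = -18100 J.

-18100 J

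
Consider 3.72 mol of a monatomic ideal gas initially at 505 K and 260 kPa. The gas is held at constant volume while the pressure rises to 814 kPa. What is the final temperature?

1580 K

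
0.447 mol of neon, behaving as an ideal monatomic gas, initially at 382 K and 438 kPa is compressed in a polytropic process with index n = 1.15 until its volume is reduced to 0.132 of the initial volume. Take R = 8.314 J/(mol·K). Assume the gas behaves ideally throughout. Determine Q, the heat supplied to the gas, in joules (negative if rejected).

-2600 J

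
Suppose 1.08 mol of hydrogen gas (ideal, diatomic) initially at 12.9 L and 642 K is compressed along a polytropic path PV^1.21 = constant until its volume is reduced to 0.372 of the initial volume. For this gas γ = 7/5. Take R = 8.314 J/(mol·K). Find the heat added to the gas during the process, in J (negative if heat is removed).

P₁ = nRT₁/V₁ = 1.08×8.314×642/12.9 = 447 kPa.
Polytropic n=1.21: T₂ = T₁(V₁/V₂)^(n−1) = 642×(2.69)^0.21 = 790 K; P₂ = P₁(V₁/V₂)^n = 1480 kPa.
W = (P₁V₁−P₂V₂)/(n−1) = (447×12.9−1480×4.80)/0.21 = -6340 J.
ΔU = nCvΔT = 1.08×20.8×(790−642) = 3330 J.
Q = ΔU + W = -3010 J.

-3010 J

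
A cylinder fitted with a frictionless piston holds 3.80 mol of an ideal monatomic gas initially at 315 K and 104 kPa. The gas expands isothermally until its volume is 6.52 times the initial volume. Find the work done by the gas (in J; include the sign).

18700 J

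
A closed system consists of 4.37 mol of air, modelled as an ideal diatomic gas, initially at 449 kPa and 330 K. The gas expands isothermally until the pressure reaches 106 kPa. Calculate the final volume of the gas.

V₁ = nRT₁/P₁ = 4.37×8.314×330/449 = 26.7 L.
Isothermal: T stays 330 K; PV = const ⇒ V₂ = 113 L, P₂ = 106 kPa.

113 L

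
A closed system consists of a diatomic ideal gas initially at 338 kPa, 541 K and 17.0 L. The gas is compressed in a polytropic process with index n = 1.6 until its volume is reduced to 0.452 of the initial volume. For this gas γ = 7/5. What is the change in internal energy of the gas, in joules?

8770 J

n = P₁V₁/(RT₁) = 338×17.0/(8.314×541) = 1.28 mol.
Polytropic n=1.6: T₂ = T₁(V₁/V₂)^(n−1) = 541×(2.21)^0.60 = 871 K; P₂ = P₁(V₁/V₂)^n = 1200 kPa.
For an ideal gas ΔU = nCvΔT with Cv = (5/2)R = 20.8 J/(mol·K).
ΔU = 1.28×20.8×(871−541) = 8770 J.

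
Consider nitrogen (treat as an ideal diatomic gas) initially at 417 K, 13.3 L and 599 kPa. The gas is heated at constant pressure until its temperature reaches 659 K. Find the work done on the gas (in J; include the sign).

n = P₁V₁/(RT₁) = 599×13.3/(8.314×417) = 2.30 mol.
Isobaric: P stays 599 kPa; V/T = const ⇒ T₂ = 659 K, V₂ = 21.0 L.
W = PΔV = 599×(21.0−13.3) kPa·L = 4620 J.
Work done on the gas = −W_by = -4620 J.

-4620 J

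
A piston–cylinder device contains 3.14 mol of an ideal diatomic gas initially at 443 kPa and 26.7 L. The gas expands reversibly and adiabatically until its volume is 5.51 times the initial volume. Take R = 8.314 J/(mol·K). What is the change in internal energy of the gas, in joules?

T₁ = P₁V₁/(nR) = 443×26.7/(3.14×8.314) = 453 K.
Adiabatic: TV^(γ−1) = const ⇒ T₂ = 453×(0.181)^0.400 = 229 K; PV^γ = const ⇒ P₂ = 40.6 kPa.
For an ideal gas ΔU = nCvΔT with Cv = (5/2)R = 20.8 J/(mol·K).
ΔU = 3.14×20.8×(229−453) = -14600 J.

-14600 J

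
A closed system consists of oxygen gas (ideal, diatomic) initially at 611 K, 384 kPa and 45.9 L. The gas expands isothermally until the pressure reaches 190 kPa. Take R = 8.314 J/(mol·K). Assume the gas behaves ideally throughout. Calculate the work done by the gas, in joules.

12400 J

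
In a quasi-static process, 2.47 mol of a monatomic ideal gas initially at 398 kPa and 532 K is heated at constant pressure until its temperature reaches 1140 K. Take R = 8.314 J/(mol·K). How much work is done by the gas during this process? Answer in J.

V₁ = nRT₁/P₁ = 2.47×8.314×532/398 = 27.4 L.
Isobaric: P stays 398 kPa; V/T = const ⇒ T₂ = 1140 K, V₂ = 58.8 L.
W = PΔV = 398×(58.8−27.4) kPa·L = 12500 J.

12500 J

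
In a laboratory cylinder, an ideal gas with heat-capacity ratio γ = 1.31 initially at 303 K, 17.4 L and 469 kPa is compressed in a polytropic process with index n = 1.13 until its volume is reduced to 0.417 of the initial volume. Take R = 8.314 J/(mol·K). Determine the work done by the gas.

n = P₁V₁/(RT₁) = 469×17.4/(8.314×303) = 3.24 mol.
Polytropic n=1.13: T₂ = T₁(V₁/V₂)^(n−1) = 303×(2.40)^0.13 = 339 K; P₂ = P₁(V₁/V₂)^n = 1260 kPa.
W = (P₁V₁−P₂V₂)/(n−1) = (469×17.4−1260×7.26)/0.13 = -7560 J.

-7560 J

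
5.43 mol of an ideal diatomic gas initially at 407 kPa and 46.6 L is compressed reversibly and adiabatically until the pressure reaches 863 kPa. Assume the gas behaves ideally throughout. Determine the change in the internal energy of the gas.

11400 J

T₁ = P₁V₁/(nR) = 407×46.6/(5.43×8.314) = 420 K.
Adiabatic: T₂/T₁ = (P₂/P₁)^((γ−1)/γ) ⇒ T₂ = 420×(2.12)^0.286 = 521 K; V₂ = 27.2 L.
For an ideal gas ΔU = nCvΔT with Cv = (5/2)R = 20.8 J/(mol·K).
ΔU = 5.43×20.8×(521−420) = 11400 J.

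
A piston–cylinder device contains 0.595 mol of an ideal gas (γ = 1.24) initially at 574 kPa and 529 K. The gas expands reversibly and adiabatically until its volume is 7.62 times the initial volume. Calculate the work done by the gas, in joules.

4210 J

V₁ = nRT₁/P₁ = 0.595×8.314×529/574 = 4.56 L.
Adiabatic: TV^(γ−1) = const ⇒ T₂ = 529×(0.131)^0.240 = 325 K; PV^γ = const ⇒ P₂ = 46.3 kPa.
ΔU = nCvΔT = 0.595×34.6×(325−529) = -4210 J.
Q = 0 for an adiabatic process, so W = −ΔU = 4210 J.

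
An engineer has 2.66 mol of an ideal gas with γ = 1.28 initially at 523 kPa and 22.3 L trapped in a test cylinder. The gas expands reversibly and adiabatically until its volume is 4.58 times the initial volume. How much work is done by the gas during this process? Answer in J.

T₁ = P₁V₁/(nR) = 523×22.3/(2.66×8.314) = 527 K.
Adiabatic: TV^(γ−1) = const ⇒ T₂ = 527×(0.218)^0.280 = 344 K; PV^γ = const ⇒ P₂ = 74.6 kPa.
ΔU = nCvΔT = 2.66×29.7×(344−527) = -14500 J.
Q = 0 for an adiabatic process, so W = −ΔU = 14500 J.

14500 J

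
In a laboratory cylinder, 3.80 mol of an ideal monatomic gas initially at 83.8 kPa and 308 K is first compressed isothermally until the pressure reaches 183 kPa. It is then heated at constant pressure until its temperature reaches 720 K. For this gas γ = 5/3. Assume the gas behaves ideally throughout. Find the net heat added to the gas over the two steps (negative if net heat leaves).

24900 J

V₁ = nRT₁/P₁ = 3.80×8.314×308/83.8 = 116 L.
Step 1 — Isothermal: T stays 308 K; PV = const ⇒ V₂ = 53.2 L, P₂ = 183 kPa.
ΔU = 0 (ideal gas, T constant).
W = nRT ln(V₂/V₁) = 3.80×8.314×308×ln(0.458) = -7600 J.
Q = ΔU + W = -7600 J.
State after step 1: P = 183 kPa, V = 53.2 L, T = 308 K.
Step 2 — Isobaric: P stays 183 kPa; V/T = const ⇒ T₂ = 720 K, V₂ = 124 L.
W = PΔV = 183×(124−53.2) kPa·L = 13000 J.
ΔU = nCvΔT = 3.80×12.5×(720−308) = 19500 J.
Q = ΔU + W = nCpΔT = 32500 J.
Net over both steps: W = 5420 J, Q = 24900 J, ΔU = 19500 J.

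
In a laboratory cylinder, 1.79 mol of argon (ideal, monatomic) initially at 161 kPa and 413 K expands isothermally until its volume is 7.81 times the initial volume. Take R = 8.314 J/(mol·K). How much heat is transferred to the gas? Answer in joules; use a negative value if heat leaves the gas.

12600 J

V₁ = nRT₁/P₁ = 1.79×8.314×413/161 = 38.2 L.
Isothermal: T stays 413 K; PV = const ⇒ V₂ = 298 L, P₂ = 20.6 kPa.
ΔU = 0 (ideal gas, T constant).
W = nRT ln(V₂/V₁) = 1.79×8.314×413×ln(7.81) = 12600 J.
Q = ΔU + W = 12600 J.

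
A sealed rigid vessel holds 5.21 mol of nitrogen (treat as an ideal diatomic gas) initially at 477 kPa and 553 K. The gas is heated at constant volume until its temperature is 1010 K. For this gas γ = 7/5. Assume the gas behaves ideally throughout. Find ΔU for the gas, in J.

V₁ = nRT₁/P₁ = 5.21×8.314×553/477 = 50.2 L.
Isochoric: V stays 50.2 L; P/T = const ⇒ T₂ = 1010 K, P₂ = 871 kPa.
For an ideal gas ΔU = nCvΔT with Cv = (5/2)R = 20.8 J/(mol·K).
ΔU = 5.21×20.8×(1010−553) = 49500 J.

49500 J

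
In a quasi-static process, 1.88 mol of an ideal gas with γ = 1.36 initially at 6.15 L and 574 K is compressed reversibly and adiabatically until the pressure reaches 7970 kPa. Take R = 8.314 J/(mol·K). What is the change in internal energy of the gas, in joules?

14100 J

P₁ = nRT₁/V₁ = 1.88×8.314×574/6.15 = 1460 kPa.
Adiabatic: T₂/T₁ = (P₂/P₁)^((γ−1)/γ) ⇒ T₂ = 574×(5.46)^0.265 = 900 K; V₂ = 1.76 L.
For an ideal gas ΔU = nCvΔT with Cv = R/(γ−1) = 23.1 J/(mol·K).
ΔU = 1.88×23.1×(900−574) = 14100 J.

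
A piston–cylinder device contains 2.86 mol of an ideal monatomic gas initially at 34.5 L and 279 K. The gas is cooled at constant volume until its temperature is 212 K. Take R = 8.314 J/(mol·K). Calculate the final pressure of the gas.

P₁ = nRT₁/V₁ = 2.86×8.314×279/34.5 = 192 kPa.
Isochoric: V stays 34.5 L; P/T = const ⇒ T₂ = 212 K, P₂ = 146 kPa.

146 kPa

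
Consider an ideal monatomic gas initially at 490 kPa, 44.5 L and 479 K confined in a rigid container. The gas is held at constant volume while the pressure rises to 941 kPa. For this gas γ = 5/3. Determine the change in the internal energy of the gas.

30100 J

n = P₁V₁/(RT₁) = 490×44.5/(8.314×479) = 5.48 mol.
Isochoric: V stays 44.5 L; P/T = const ⇒ T₂ = 920 K, P₂ = 941 kPa.
For an ideal gas ΔU = nCvΔT with Cv = (3/2)R = 12.5 J/(mol·K).
ΔU = 5.48×12.5×(920−479) = 30100 J.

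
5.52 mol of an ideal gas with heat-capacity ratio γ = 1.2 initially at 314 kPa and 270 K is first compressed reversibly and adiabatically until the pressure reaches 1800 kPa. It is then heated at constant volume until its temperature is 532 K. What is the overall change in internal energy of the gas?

V₁ = nRT₁/P₁ = 5.52×8.314×270/314 = 39.5 L.
Step 1 — Adiabatic: T₂/T₁ = (P₂/P₁)^((γ−1)/γ) ⇒ T₂ = 270×(5.73)^0.167 = 361 K; V₂ = 9.21 L.
ΔU = nCvΔT = 5.52×41.6×(361−270) = 20900 J.
Q = 0 for an adiabatic process, so W = −ΔU = -20900 J.
State after step 1: P = 1800 kPa, V = 9.21 L, T = 361 K.
Step 2 — Isochoric: V stays 9.21 L; P/T = const ⇒ T₂ = 532 K, P₂ = 2650 kPa.
W = 0 (no volume change).
ΔU = nCvΔT = 5.52×41.6×(532−361) = 39200 J.
Q = ΔU = 39200 J.
Net over both steps: W = -20900 J, Q = 39200 J, ΔU = 60100 J.

60100 J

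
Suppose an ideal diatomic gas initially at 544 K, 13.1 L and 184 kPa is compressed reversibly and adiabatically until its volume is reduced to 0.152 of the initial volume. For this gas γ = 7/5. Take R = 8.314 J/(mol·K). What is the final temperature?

1160 K

Adiabatic: TV^(γ−1) = const ⇒ T₂ = 544×(6.58)^0.400 = 1160 K; PV^γ = const ⇒ P₂ = 2570 kPa.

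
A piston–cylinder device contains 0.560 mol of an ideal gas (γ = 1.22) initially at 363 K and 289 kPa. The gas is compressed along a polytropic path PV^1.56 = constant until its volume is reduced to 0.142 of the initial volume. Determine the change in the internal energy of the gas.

V₁ = nRT₁/P₁ = 0.560×8.314×363/289 = 5.85 L.
Polytropic n=1.56: T₂ = T₁(V₁/V₂)^(n−1) = 363×(7.04)^0.56 = 1080 K; P₂ = P₁(V₁/V₂)^n = 6070 kPa.
For an ideal gas ΔU = nCvΔT with Cv = R/(γ−1) = 37.8 J/(mol·K).
ΔU = 0.560×37.8×(1080−363) = 15200 J.

15200 J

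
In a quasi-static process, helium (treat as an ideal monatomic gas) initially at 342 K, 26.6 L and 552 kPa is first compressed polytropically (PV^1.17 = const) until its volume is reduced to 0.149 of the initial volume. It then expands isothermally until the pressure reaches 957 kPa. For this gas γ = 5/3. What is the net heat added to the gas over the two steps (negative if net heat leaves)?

9450 J

n = P₁V₁/(RT₁) = 552×26.6/(8.314×342) = 5.16 mol.
Step 1 — Polytropic n=1.17: T₂ = T₁(V₁/V₂)^(n−1) = 342×(6.71)^0.17 = 473 K; P₂ = P₁(V₁/V₂)^n = 5120 kPa.
W = (P₁V₁−P₂V₂)/(n−1) = (552×26.6−5120×3.96)/0.17 = -33000 J.
ΔU = nCvΔT = 5.16×12.5×(473−342) = 8420 J.
Q = ΔU + W = -24600 J.
State after step 1: P = 5120 kPa, V = 3.96 L, T = 473 K.
Step 2 — Isothermal: T stays 473 K; PV = const ⇒ V₂ = 21.2 L, P₂ = 957 kPa.
ΔU = 0 (ideal gas, T constant).
W = nRT ln(V₂/V₁) = 5.16×8.314×473×ln(5.35) = 34000 J.
Q = ΔU + W = 34000 J.
Net over both steps: W = 1030 J, Q = 9450 J, ΔU = 8420 J.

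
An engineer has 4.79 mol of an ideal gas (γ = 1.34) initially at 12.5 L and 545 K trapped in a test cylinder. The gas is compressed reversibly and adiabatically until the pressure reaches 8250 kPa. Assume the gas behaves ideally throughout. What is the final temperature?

P₁ = nRT₁/V₁ = 4.79×8.314×545/12.5 = 1740 kPa.
Adiabatic: T₂/T₁ = (P₂/P₁)^((γ−1)/γ) ⇒ T₂ = 545×(4.75)^0.254 = 809 K; V₂ = 3.91 L.

809 K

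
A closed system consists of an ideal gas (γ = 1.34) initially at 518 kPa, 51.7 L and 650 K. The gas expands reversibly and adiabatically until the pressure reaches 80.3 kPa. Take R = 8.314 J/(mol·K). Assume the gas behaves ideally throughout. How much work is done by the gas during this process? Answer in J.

n = P₁V₁/(RT₁) = 518×51.7/(8.314×650) = 4.96 mol.
Adiabatic: T₂/T₁ = (P₂/P₁)^((γ−1)/γ) ⇒ T₂ = 650×(0.155)^0.254 = 405 K; V₂ = 208 L.
ΔU = nCvΔT = 4.96×24.5×(405−650) = -29700 J.
Q = 0 for an adiabatic process, so W = −ΔU = 29700 J.

29700 J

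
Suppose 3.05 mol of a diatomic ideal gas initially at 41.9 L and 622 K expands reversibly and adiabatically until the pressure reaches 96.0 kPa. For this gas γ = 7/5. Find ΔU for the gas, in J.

-12700 J

P₁ = nRT₁/V₁ = 3.05×8.314×622/41.9 = 376 kPa.
Adiabatic: T₂/T₁ = (P₂/P₁)^((γ−1)/γ) ⇒ T₂ = 622×(0.255)^0.286 = 421 K; V₂ = 111 L.
For an ideal gas ΔU = nCvΔT with Cv = (5/2)R = 20.8 J/(mol·K).
ΔU = 3.05×20.8×(421−622) = -12700 J.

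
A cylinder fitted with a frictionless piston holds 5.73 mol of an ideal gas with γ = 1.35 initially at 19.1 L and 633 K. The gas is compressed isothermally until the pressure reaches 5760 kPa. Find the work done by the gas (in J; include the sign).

P₁ = nRT₁/V₁ = 5.73×8.314×633/19.1 = 1580 kPa.
Isothermal: T stays 633 K; PV = const ⇒ V₂ = 5.24 L, P₂ = 5760 kPa.
W = nRT ln(V₂/V₁) = 5.73×8.314×633×ln(0.274) = -39000 J.

-39000 J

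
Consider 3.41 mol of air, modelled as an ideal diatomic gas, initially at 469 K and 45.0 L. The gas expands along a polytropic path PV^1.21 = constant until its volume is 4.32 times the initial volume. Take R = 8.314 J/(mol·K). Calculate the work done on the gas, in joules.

-16800 J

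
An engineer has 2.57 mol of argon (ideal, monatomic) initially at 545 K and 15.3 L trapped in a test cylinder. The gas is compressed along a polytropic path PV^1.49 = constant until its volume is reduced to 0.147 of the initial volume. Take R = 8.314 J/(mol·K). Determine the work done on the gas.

P₁ = nRT₁/V₁ = 2.57×8.314×545/15.3 = 761 kPa.
Polytropic n=1.49: T₂ = T₁(V₁/V₂)^(n−1) = 545×(6.80)^0.49 = 1390 K; P₂ = P₁(V₁/V₂)^n = 13200 kPa.
W = (P₁V₁−P₂V₂)/(n−1) = (761×15.3−13200×2.25)/0.49 = -37000 J.
Work done on the gas = −W_by = 37000 J.

37000 J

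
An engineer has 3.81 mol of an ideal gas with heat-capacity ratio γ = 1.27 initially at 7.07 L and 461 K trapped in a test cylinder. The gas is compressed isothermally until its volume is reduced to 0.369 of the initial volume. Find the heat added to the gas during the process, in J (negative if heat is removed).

P₁ = nRT₁/V₁ = 3.81×8.314×461/7.07 = 2070 kPa.
Isothermal: T stays 461 K; PV = const ⇒ V₂ = 2.61 L, P₂ = 5600 kPa.
ΔU = 0 (ideal gas, T constant).
W = nRT ln(V₂/V₁) = 3.81×8.314×461×ln(0.369) = -14600 J.
Q = ΔU + W = -14600 J.

-14600 J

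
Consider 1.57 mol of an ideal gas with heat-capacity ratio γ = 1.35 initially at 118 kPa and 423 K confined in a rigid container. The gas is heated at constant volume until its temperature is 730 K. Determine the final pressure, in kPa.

V₁ = nRT₁/P₁ = 1.57×8.314×423/118 = 46.8 L.
Isochoric: V stays 46.8 L; P/T = const ⇒ T₂ = 730 K, P₂ = 204 kPa.

204 kPa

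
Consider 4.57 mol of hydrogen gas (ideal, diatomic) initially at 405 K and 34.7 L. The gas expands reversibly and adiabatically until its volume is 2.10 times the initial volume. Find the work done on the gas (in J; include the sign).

-9880 J

P₁ = nRT₁/V₁ = 4.57×8.314×405/34.7 = 443 kPa.
Adiabatic: TV^(γ−1) = const ⇒ T₂ = 405×(0.476)^0.400 = 301 K; PV^γ = const ⇒ P₂ = 157 kPa.
ΔU = nCvΔT = 4.57×20.8×(301−405) = -9880 J.
Q = 0 for an adiabatic process, so W = −ΔU = 9880 J.
Work done on the gas = −W_by = -9880 J.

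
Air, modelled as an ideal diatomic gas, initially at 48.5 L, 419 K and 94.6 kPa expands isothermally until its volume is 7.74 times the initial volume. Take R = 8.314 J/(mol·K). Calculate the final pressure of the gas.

12.2 kPa

Isothermal: T stays 419 K; PV = const ⇒ V₂ = 375 L, P₂ = 12.2 kPa.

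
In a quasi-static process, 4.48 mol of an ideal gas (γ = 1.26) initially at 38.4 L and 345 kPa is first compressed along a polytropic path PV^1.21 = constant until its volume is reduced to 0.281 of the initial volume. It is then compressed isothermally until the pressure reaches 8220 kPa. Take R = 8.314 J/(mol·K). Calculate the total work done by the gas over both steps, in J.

-47500 J

T₁ = P₁V₁/(nR) = 345×38.4/(4.48×8.314) = 356 K.
Step 1 — Polytropic n=1.21: T₂ = T₁(V₁/V₂)^(n−1) = 356×(3.56)^0.21 = 464 K; P₂ = P₁(V₁/V₂)^n = 1600 kPa.
W = (P₁V₁−P₂V₂)/(n−1) = (345×38.4−1600×10.8)/0.21 = -19300 J.
ΔU = nCvΔT = 4.48×32.0×(464−356) = 15600 J.
Q = ΔU + W = -3710 J.
State after step 1: P = 1600 kPa, V = 10.8 L, T = 464 K.
Step 2 — Isothermal: T stays 464 K; PV = const ⇒ V₂ = 2.10 L, P₂ = 8220 kPa.
ΔU = 0 (ideal gas, T constant).
W = nRT ln(V₂/V₁) = 4.48×8.314×464×ln(0.195) = -28300 J.
Q = ΔU + W = -28300 J.
Net over both steps: W = -47500 J, Q = -32000 J, ΔU = 15600 J.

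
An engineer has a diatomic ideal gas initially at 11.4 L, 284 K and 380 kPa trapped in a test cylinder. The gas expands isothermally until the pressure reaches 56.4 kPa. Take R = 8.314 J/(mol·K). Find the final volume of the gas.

76.8 L

Isothermal: T stays 284 K; PV = const ⇒ V₂ = 76.8 L, P₂ = 56.4 kPa.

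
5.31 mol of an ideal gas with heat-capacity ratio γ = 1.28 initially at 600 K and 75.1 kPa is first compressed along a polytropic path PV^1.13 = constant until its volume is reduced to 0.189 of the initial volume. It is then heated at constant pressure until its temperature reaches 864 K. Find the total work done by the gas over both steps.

V₁ = nRT₁/P₁ = 5.31×8.314×600/75.1 = 353 L.
Step 1 — Polytropic n=1.13: T₂ = T₁(V₁/V₂)^(n−1) = 600×(5.29)^0.13 = 745 K; P₂ = P₁(V₁/V₂)^n = 493 kPa.
W = (P₁V₁−P₂V₂)/(n−1) = (75.1×353−493×66.7)/0.13 = -49300 J.
ΔU = nCvΔT = 5.31×29.7×(745−600) = 22900 J.
Q = ΔU + W = -26400 J.
State after step 1: P = 493 kPa, V = 66.7 L, T = 745 K.
Step 2 — Isobaric: P stays 493 kPa; V/T = const ⇒ T₂ = 864 K, V₂ = 77.3 L.
W = PΔV = 493×(77.3−66.7) kPa·L = 5250 J.
ΔU = nCvΔT = 5.31×29.7×(864−745) = 18700 J.
Q = ΔU + W = nCpΔT = 24000 J.
Net over both steps: W = -44000 J, Q = -2400 J, ΔU = 41600 J.

-44000 J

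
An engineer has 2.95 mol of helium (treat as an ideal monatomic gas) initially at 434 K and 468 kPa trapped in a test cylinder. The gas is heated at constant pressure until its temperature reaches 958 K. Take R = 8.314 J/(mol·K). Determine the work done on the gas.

V₁ = nRT₁/P₁ = 2.95×8.314×434/468 = 22.7 L.
Isobaric: P stays 468 kPa; V/T = const ⇒ T₂ = 958 K, V₂ = 50.2 L.
W = PΔV = 468×(50.2−22.7) kPa·L = 12900 J.
Work done on the gas = −W_by = -12900 J.

-12900 J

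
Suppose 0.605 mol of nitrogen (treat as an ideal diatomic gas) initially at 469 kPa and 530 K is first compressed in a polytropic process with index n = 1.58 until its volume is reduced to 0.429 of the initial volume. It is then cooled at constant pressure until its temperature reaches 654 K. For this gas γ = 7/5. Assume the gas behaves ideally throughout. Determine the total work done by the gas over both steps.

V₁ = nRT₁/P₁ = 0.605×8.314×530/469 = 5.68 L.
Step 1 — Polytropic n=1.58: T₂ = T₁(V₁/V₂)^(n−1) = 530×(2.33)^0.58 = 866 K; P₂ = P₁(V₁/V₂)^n = 1790 kPa.
W = (P₁V₁−P₂V₂)/(n−1) = (469×5.68−1790×2.44)/0.58 = -2910 J.
ΔU = nCvΔT = 0.605×20.8×(866−530) = 4220 J.
Q = ΔU + W = 1310 J.
State after step 1: P = 1790 kPa, V = 2.44 L, T = 866 K.
Step 2 — Isobaric: P stays 1790 kPa; V/T = const ⇒ T₂ = 654 K, V₂ = 1.84 L.
W = PΔV = 1790×(1.84−2.44) kPa·L = -1070 J.
ΔU = nCvΔT = 0.605×20.8×(654−866) = -2660 J.
Q = ΔU + W = nCpΔT = -3730 J.
Net over both steps: W = -3980 J, Q = -2420 J, ΔU = 1560 J.

-3980 J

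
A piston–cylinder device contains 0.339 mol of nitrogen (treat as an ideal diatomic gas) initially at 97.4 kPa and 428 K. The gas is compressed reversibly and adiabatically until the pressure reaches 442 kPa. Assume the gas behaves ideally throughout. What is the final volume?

4.20 L

V₁ = nRT₁/P₁ = 0.339×8.314×428/97.4 = 12.4 L.
Adiabatic: T₂/T₁ = (P₂/P₁)^((γ−1)/γ) ⇒ T₂ = 428×(4.54)^0.286 = 659 K; V₂ = 4.20 L.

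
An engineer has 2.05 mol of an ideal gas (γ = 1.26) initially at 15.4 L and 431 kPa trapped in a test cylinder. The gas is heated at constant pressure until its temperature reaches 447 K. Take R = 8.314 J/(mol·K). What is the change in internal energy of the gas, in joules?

T₁ = P₁V₁/(nR) = 431×15.4/(2.05×8.314) = 389 K.
Isobaric: P stays 431 kPa; V/T = const ⇒ T₂ = 447 K, V₂ = 17.7 L.
For an ideal gas ΔU = nCvΔT with Cv = R/(γ−1) = 32.0 J/(mol·K).
ΔU = 2.05×32.0×(447−389) = 3770 J.

3770 J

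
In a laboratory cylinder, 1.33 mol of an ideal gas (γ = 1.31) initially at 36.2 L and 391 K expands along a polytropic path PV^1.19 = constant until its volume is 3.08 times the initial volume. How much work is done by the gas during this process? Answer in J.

4380 J

P₁ = nRT₁/V₁ = 1.33×8.314×391/36.2 = 119 kPa.
Polytropic n=1.19: T₂ = T₁(V₁/V₂)^(n−1) = 391×(0.325)^0.19 = 316 K; P₂ = P₁(V₁/V₂)^n = 31.3 kPa.
W = (P₁V₁−P₂V₂)/(n−1) = (119×36.2−31.3×111)/0.19 = 4380 J.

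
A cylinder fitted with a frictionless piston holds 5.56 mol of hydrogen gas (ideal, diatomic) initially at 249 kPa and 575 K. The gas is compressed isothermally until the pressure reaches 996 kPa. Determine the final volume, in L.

26.7 L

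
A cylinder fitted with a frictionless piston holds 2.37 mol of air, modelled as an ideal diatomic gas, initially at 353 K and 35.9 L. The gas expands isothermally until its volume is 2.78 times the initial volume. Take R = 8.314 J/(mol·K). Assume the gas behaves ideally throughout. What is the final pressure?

69.7 kPa

P₁ = nRT₁/V₁ = 2.37×8.314×353/35.9 = 194 kPa.
Isothermal: T stays 353 K; PV = const ⇒ V₂ = 99.8 L, P₂ = 69.7 kPa.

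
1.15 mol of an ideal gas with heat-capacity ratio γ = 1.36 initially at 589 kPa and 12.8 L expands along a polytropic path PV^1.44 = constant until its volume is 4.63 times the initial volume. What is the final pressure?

64.8 kPa

T₁ = P₁V₁/(nR) = 589×12.8/(1.15×8.314) = 789 K.
Polytropic n=1.44: T₂ = T₁(V₁/V₂)^(n−1) = 789×(0.216)^0.44 = 402 K; P₂ = P₁(V₁/V₂)^n = 64.8 kPa.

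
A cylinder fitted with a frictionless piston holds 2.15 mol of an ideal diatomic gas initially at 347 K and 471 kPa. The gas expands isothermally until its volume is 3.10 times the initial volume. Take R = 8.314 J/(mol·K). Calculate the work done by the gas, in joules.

7020 J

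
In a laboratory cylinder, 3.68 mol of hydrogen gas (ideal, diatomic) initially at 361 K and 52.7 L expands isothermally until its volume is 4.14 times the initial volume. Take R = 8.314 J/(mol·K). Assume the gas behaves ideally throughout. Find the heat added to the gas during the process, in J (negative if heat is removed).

P₁ = nRT₁/V₁ = 3.68×8.314×361/52.7 = 210 kPa.
Isothermal: T stays 361 K; PV = const ⇒ V₂ = 218 L, P₂ = 50.6 kPa.
ΔU = 0 (ideal gas, T constant).
W = nRT ln(V₂/V₁) = 3.68×8.314×361×ln(4.14) = 15700 J.
Q = ΔU + W = 15700 J.

15700 J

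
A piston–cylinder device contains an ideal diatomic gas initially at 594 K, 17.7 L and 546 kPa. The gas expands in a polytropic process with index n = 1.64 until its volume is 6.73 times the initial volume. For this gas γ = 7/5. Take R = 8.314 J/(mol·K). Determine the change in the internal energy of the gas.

-17000 J

n = P₁V₁/(RT₁) = 546×17.7/(8.314×594) = 1.96 mol.
Polytropic n=1.64: T₂ = T₁(V₁/V₂)^(n−1) = 594×(0.149)^0.64 = 175 K; P₂ = P₁(V₁/V₂)^n = 23.9 kPa.
For an ideal gas ΔU = nCvΔT with Cv = (5/2)R = 20.8 J/(mol·K).
ΔU = 1.96×20.8×(175−594) = -17000 J.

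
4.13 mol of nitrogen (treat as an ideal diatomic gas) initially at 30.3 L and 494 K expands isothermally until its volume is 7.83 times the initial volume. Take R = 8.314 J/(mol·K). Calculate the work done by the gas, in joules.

P₁ = nRT₁/V₁ = 4.13×8.314×494/30.3 = 560 kPa.
Isothermal: T stays 494 K; PV = const ⇒ V₂ = 237 L, P₂ = 71.5 kPa.
W = nRT ln(V₂/V₁) = 4.13×8.314×494×ln(7.83) = 34900 J.

34900 J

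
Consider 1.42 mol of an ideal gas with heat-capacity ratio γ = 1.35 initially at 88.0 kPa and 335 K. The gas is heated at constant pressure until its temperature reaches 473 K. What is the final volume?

V₁ = nRT₁/P₁ = 1.42×8.314×335/88.0 = 44.9 L.
Isobaric: P stays 88.0 kPa; V/T = const ⇒ T₂ = 473 K, V₂ = 63.5 L.

63.5 L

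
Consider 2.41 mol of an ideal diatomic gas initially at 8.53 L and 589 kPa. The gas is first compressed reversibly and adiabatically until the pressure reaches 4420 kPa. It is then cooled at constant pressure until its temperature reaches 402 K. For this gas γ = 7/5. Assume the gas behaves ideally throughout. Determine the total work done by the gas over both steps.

T₁ = P₁V₁/(nR) = 589×8.53/(2.41×8.314) = 251 K.
Step 1 — Adiabatic: T₂/T₁ = (P₂/P₁)^((γ−1)/γ) ⇒ T₂ = 251×(7.50)^0.286 = 446 K; V₂ = 2.02 L.
ΔU = nCvΔT = 2.41×20.8×(446−251) = 9780 J.
Q = 0 for an adiabatic process, so W = −ΔU = -9780 J.
State after step 1: P = 4420 kPa, V = 2.02 L, T = 446 K.
Step 2 — Isobaric: P stays 4420 kPa; V/T = const ⇒ T₂ = 402 K, V₂ = 1.82 L.
W = PΔV = 4420×(1.82−2.02) kPa·L = -881 J.
ΔU = nCvΔT = 2.41×20.8×(402−446) = -2200 J.
Q = ΔU + W = nCpΔT = -3080 J.
Net over both steps: W = -10700 J, Q = -3080 J, ΔU = 7580 J.

-10700 J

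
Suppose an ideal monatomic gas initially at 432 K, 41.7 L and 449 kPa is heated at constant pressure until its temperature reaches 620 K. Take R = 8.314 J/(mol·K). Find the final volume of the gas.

59.8 L

Isobaric: P stays 449 kPa; V/T = const ⇒ T₂ = 620 K, V₂ = 59.8 L.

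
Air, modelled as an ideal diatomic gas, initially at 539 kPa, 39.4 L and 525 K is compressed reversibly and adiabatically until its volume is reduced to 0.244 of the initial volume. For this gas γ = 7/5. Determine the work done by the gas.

n = P₁V₁/(RT₁) = 539×39.4/(8.314×525) = 4.87 mol.
Adiabatic: TV^(γ−1) = const ⇒ T₂ = 525×(4.10)^0.400 = 923 K; PV^γ = const ⇒ P₂ = 3880 kPa.
ΔU = nCvΔT = 4.87×20.8×(923−525) = 40200 J.
Q = 0 for an adiabatic process, so W = −ΔU = -40200 J.

-40200 J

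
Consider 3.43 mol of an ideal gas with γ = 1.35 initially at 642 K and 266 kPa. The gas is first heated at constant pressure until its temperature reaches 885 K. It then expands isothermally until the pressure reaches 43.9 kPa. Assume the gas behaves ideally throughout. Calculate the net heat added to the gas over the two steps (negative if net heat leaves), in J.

72200 J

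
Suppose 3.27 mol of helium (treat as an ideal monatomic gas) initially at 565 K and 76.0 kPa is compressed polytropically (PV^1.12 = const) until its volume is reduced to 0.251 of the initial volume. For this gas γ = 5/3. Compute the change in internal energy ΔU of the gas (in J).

V₁ = nRT₁/P₁ = 3.27×8.314×565/76.0 = 202 L.
Polytropic n=1.12: T₂ = T₁(V₁/V₂)^(n−1) = 565×(3.98)^0.12 = 667 K; P₂ = P₁(V₁/V₂)^n = 357 kPa.
For an ideal gas ΔU = nCvΔT with Cv = (3/2)R = 12.5 J/(mol·K).
ΔU = 3.27×12.5×(667−565) = 4160 J.

4160 J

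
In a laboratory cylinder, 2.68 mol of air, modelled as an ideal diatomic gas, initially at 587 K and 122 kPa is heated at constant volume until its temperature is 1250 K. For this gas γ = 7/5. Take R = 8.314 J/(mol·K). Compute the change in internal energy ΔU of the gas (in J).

V₁ = nRT₁/P₁ = 2.68×8.314×587/122 = 107 L.
Isochoric: V stays 107 L; P/T = const ⇒ T₂ = 1250 K, P₂ = 260 kPa.
For an ideal gas ΔU = nCvΔT with Cv = (5/2)R = 20.8 J/(mol·K).
ΔU = 2.68×20.8×(1250−587) = 36900 J.

36900 J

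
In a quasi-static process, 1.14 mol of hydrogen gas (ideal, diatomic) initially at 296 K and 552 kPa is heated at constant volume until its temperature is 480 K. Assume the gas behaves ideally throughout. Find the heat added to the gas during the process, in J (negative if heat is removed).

V₁ = nRT₁/P₁ = 1.14×8.314×296/552 = 5.08 L.
Isochoric: V stays 5.08 L; P/T = const ⇒ T₂ = 480 K, P₂ = 895 kPa.
W = 0 (no volume change).
ΔU = nCvΔT = 1.14×20.8×(480−296) = 4360 J.
Q = ΔU = 4360 J.

4360 J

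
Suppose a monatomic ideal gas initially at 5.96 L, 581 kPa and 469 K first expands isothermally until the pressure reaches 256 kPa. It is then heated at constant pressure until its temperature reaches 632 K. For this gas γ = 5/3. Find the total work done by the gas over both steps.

n = P₁V₁/(RT₁) = 581×5.96/(8.314×469) = 0.888 mol.
Step 1 — Isothermal: T stays 469 K; PV = const ⇒ V₂ = 13.5 L, P₂ = 256 kPa.
ΔU = 0 (ideal gas, T constant).
W = nRT ln(V₂/V₁) = 0.888×8.314×469×ln(2.27) = 2840 J.
Q = ΔU + W = 2840 J.
State after step 1: P = 256 kPa, V = 13.5 L, T = 469 K.
Step 2 — Isobaric: P stays 256 kPa; V/T = const ⇒ T₂ = 632 K, V₂ = 18.2 L.
W = PΔV = 256×(18.2−13.5) kPa·L = 1200 J.
ΔU = nCvΔT = 0.888×12.5×(632−469) = 1810 J.
Q = ΔU + W = nCpΔT = 3010 J.
Net over both steps: W = 4040 J, Q = 5850 J, ΔU = 1810 J.

4040 J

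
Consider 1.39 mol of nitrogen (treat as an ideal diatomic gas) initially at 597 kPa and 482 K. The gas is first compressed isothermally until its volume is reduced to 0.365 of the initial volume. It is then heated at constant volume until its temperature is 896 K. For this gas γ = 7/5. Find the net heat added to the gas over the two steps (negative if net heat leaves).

V₁ = nRT₁/P₁ = 1.39×8.314×482/597 = 9.33 L.
Step 1 — Isothermal: T stays 482 K; PV = const ⇒ V₂ = 3.41 L, P₂ = 1640 kPa.
ΔU = 0 (ideal gas, T constant).
W = nRT ln(V₂/V₁) = 1.39×8.314×482×ln(0.365) = -5610 J.
Q = ΔU + W = -5610 J.
State after step 1: P = 1640 kPa, V = 3.41 L, T = 482 K.
Step 2 — Isochoric: V stays 3.41 L; P/T = const ⇒ T₂ = 896 K, P₂ = 3040 kPa.
W = 0 (no volume change).
ΔU = nCvΔT = 1.39×20.8×(896−482) = 12000 J.
Q = ΔU = 12000 J.
Net over both steps: W = -5610 J, Q = 6350 J, ΔU = 12000 J.

6350 J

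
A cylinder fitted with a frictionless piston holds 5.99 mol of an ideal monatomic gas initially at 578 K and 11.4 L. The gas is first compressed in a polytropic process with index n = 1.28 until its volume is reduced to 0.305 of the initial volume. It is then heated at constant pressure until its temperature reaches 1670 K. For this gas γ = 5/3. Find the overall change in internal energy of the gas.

81600 J

P₁ = nRT₁/V₁ = 5.99×8.314×578/11.4 = 2520 kPa.
Step 1 — Polytropic n=1.28: T₂ = T₁(V₁/V₂)^(n−1) = 578×(3.28)^0.28 = 806 K; P₂ = P₁(V₁/V₂)^n = 11500 kPa.
W = (P₁V₁−P₂V₂)/(n−1) = (2520×11.4−11500×3.48)/0.28 = -40500 J.
ΔU = nCvΔT = 5.99×12.5×(806−578) = 17000 J.
Q = ΔU + W = -23500 J.
State after step 1: P = 11500 kPa, V = 3.48 L, T = 806 K.
Step 2 — Isobaric: P stays 11500 kPa; V/T = const ⇒ T₂ = 1670 K, V₂ = 7.20 L.
W = PΔV = 11500×(7.20−3.48) kPa·L = 43000 J.
ΔU = nCvΔT = 5.99×12.5×(1670−806) = 64500 J.
Q = ΔU + W = nCpΔT = 108000 J.
Net over both steps: W = 2480 J, Q = 84100 J, ΔU = 81600 J.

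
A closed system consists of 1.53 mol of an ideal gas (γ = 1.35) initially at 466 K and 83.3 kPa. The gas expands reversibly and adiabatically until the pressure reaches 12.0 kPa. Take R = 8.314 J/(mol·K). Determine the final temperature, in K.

282 K

V₁ = nRT₁/P₁ = 1.53×8.314×466/83.3 = 71.2 L.
Adiabatic: T₂/T₁ = (P₂/P₁)^((γ−1)/γ) ⇒ T₂ = 466×(0.144)^0.259 = 282 K; V₂ = 299 L.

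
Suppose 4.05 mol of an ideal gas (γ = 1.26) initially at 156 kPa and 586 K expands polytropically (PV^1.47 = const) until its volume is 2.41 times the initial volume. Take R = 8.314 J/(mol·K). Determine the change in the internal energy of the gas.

V₁ = nRT₁/P₁ = 4.05×8.314×586/156 = 126 L.
Polytropic n=1.47: T₂ = T₁(V₁/V₂)^(n−1) = 586×(0.415)^0.47 = 388 K; P₂ = P₁(V₁/V₂)^n = 42.8 kPa.
For an ideal gas ΔU = nCvΔT with Cv = R/(γ−1) = 32.0 J/(mol·K).
ΔU = 4.05×32.0×(388−586) = -25700 J.

-25700 J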